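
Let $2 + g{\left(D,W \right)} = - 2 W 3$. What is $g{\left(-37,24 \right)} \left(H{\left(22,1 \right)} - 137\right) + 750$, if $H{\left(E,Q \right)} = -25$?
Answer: $24402$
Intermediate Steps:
$g{\left(D,W \right)} = -2 - 6 W$ ($g{\left(D,W \right)} = -2 + - 2 W 3 = -2 - 6 W$)
$g{\left(-37,24 \right)} \left(H{\left(22,1 \right)} - 137\right) + 750 = \left(-2 - 144\right) \left(-25 - 137\right) + 750 = \left(-2 - 144\right) \left(-162\right) + 750 = \left(-146\right) \left(-162\right) + 750 = 23652 + 750 = 24402$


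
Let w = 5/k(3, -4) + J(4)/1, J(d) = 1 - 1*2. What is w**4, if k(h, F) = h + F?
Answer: 1296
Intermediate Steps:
k(h, F) = F + h
J(d) = -1 (J(d) = 1 - 2 = -1)
w = -6 (w = 5/(-4 + 3) - 1/1 = 5/(-1) - 1*1 = 5*(-1) - 1 = -5 - 1 = -6)
w**4 = (-6)**4 = 1296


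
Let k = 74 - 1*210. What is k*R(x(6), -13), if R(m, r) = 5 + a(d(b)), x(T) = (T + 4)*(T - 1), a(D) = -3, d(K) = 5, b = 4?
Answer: -272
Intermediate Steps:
x(T) = (-1 + T)*(4 + T) (x(T) = (4 + T)*(-1 + T) = (-1 + T)*(4 + T))
R(m, r) = 2 (R(m, r) = 5 - 3 = 2)
k = -136 (k = 74 - 210 = -136)
k*R(x(6), -13) = -136*2 = -272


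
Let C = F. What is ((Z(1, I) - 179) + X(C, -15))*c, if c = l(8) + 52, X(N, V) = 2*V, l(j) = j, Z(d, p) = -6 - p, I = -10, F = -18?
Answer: -12300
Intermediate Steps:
C = -18
c = 60 (c = 8 + 52 = 60)
((Z(1, I) - 179) + X(C, -15))*c = (((-6 - 1*(-10)) - 179) + 2*(-15))*60 = (((-6 + 10) - 179) - 30)*60 = ((4 - 179) - 30)*60 = (-175 - 30)*60 = -205*60 = -12300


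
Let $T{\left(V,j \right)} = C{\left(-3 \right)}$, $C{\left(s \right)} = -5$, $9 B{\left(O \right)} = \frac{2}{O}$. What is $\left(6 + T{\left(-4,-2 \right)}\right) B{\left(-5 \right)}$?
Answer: $- \frac{2}{45} \approx -0.044444$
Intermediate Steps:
$B{\left(O \right)} = \frac{2}{9 O}$ ($B{\left(O \right)} = \frac{2 \frac{1}{O}}{9} = \frac{2}{9 O}$)
$T{\left(V,j \right)} = -5$
$\left(6 + T{\left(-4,-2 \right)}\right) B{\left(-5 \right)} = \left(6 - 5\right) \frac{2}{9 \left(-5\right)} = 1 \cdot \frac{2}{9} \left(- \frac{1}{5}\right) = 1 \left(- \frac{2}{45}\right) = - \frac{2}{45}$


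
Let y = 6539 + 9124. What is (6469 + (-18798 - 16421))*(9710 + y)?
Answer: -729473750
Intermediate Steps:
y = 15663
(6469 + (-18798 - 16421))*(9710 + y) = (6469 + (-18798 - 16421))*(9710 + 15663) = (6469 - 35219)*25373 = -28750*25373 = -729473750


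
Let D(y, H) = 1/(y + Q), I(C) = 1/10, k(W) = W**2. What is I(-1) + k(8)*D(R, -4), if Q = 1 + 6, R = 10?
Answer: 657/170 ≈ 3.8647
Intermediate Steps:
I(C) = 1/10
Q = 7
D(y, H) = 1/(7 + y) (D(y, H) = 1/(y + 7) = 1/(7 + y))
I(-1) + k(8)*D(R, -4) = 1/10 + 8**2/(7 + 10) = 1/10 + 64/17 = 657/170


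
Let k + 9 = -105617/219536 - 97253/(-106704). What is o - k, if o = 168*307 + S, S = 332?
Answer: 365434140461/7038873 ≈ 51917.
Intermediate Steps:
k = -60320777/7038873 (k = -9 + (-105617/219536 - 97253/(-106704)) = -9 + (-105617*1/219536 - 97253*(-1/106704)) = -9 + (-105617/219536 + 7481/8208) = -9 + 3029080/7038873 = -60320777/7038873 ≈ -8.5697)
o = 51908 (o = 168*307 + 332 = 51576 + 332 = 51908)
o - k = 51908 - 1*(-60320777/7038873) = 51908 + 60320777/7038873 = 365434140461/7038873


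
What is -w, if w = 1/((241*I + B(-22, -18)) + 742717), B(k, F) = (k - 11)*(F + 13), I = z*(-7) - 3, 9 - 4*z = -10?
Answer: -4/2936583 ≈ -1.3621e-6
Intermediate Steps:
z = 19/4 (z = 9/4 - ¼*(-10) = 9/4 + 5/2 = 19/4 ≈ 4.7500)
I = -145/4 (I = (19/4)*(-7) - 3 = -133/4 - 3 = -145/4 ≈ -36.250)
B(k, F) = (-11 + k)*(13 + F)
w = 4/2936583 (w = 1/((241*(-145/4) + (-143 - 11*(-18) + 13*(-22) - 18*(-22))) + 742717) = 1/((-34945/4 + (-143 + 198 - 286 + 396)) + 742717) = 1/((-34945/4 + 165) + 742717) = 1/(-34285/4 + 742717) = 1/(2936583/4) = 4/2936583 ≈ 1.3621e-6)
-w = -1*4/2936583 = -4/2936583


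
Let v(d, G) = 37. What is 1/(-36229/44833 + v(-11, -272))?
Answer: 44833/1622592 ≈ 0.027630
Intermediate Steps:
1/(-36229/44833 + v(-11, -272)) = 1/(-36229/44833 + 37) = 1/(1622592/44833) = 44833/1622592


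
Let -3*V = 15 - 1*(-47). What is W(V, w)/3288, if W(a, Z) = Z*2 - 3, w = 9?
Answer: 5/1096 ≈ 0.0045620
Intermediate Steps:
V = -62/3 (V = -(15 - 1*(-47))/3 = -(15 + 47)/3 = -1/3*62 = -62/3 ≈ -20.667)
W(a, Z) = -3 + 2*Z (W(a, Z) = 2*Z - 3 = -3 + 2*Z)
W(V, w)/3288 = (-3 + 2*9)/3288 = (-3 + 18)*(1/3288) = 15*(1/3288) = 5/1096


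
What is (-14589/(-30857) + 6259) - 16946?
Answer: -329754170/30857 ≈ -10687.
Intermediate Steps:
(-14589/(-30857) + 6259) - 16946 = (-14589*(-1/30857) + 6259) - 16946 = (14589/30857 + 6259) - 16946 = 193148552/30857 - 16946 = -329754170/30857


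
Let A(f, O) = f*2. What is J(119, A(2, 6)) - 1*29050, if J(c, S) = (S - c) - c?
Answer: -29284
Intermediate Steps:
A(f, O) = 2*f
J(c, S) = S - 2*c
J(119, A(2, 6)) - 1*29050 = (2*2 - 2*119) - 1*29050 = (4 - 238) - 29050 = -234 - 29050 = -29284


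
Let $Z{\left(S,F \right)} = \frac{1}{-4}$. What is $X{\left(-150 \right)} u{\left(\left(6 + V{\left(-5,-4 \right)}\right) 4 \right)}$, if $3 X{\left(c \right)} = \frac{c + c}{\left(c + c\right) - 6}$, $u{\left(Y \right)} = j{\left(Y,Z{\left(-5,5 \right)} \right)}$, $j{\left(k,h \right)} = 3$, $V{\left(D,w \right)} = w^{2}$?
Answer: $\frac{50}{51} \approx 0.98039$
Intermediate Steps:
$Z{\left(S,F \right)} = - \frac{1}{4}$
$u{\left(Y \right)} = 3$
$X{\left(c \right)} = \frac{2 c}{3 \left(-6 + 2 c\right)}$ ($X{\left(c \right)} = \frac{\left(c + c\right) \frac{1}{\left(c + c\right) - 6}}{3} = \frac{2 c \frac{1}{2 c - 6}}{3} = \frac{2 c \frac{1}{-6 + 2 c}}{3} = \frac{2 c}{3 \left(-6 + 2 c\right)}$)
$X{\left(-150 \right)} u{\left(\left(6 + V{\left(-5,-4 \right)}\right) 4 \right)} = \frac{1}{3} \left(-150\right) \frac{1}{-3 - 150} \cdot 3 = \frac{1}{3} \left(-150\right) \frac{1}{-153} \cdot 3 = \frac{1}{3} \left(-150\right) \left(- \frac{1}{153}\right) 3 = \frac{50}{153} \cdot 3 = \frac{50}{51}$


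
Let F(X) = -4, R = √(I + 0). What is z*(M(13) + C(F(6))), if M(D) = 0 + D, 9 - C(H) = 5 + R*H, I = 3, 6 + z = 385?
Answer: 6443 + 1516*√3 ≈ 9068.8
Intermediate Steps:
z = 379 (z = -6 + 385 = 379)
R = √3 (R = √(3 + 0) = √3 ≈ 1.7320)
C(H) = 4 - H*√3 (C(H) = 9 - (5 + √3*H) = 9 - (5 + H*√3) = 9 + (-5 - H*√3) = 4 - H*√3)
M(D) = D
z*(M(13) + C(F(6))) = 379*(13 + (4 - 1*(-4)*√3)) = 379*(13 + (4 + 4*√3)) = 379*(17 + 4*√3) = 6443 + 1516*√3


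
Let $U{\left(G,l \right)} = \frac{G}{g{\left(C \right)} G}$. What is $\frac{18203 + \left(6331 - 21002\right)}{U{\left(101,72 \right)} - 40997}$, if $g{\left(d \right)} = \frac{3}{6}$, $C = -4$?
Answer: $- \frac{3532}{40995} \approx -0.086157$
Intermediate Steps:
$g{\left(d \right)} = \frac{1}{2}$ ($g{\left(d \right)} = 3 \cdot \frac{1}{6} = \frac{1}{2}$)
$U{\left(G,l \right)} = 2$ ($U{\left(G,l \right)} = \frac{G}{\frac{1}{2} G} = G \frac{2}{G} = 2$)
$\frac{18203 + \left(6331 - 21002\right)}{U{\left(101,72 \right)} - 40997} = \frac{18203 + \left(6331 - 21002\right)}{2 - 40997} = \frac{18203 + \left(6331 - 21002\right)}{-40995} = \left(18203 - 14671\right) \left(- \frac{1}{40995}\right) = 3532 \left(- \frac{1}{40995}\right) = - \frac{3532}{40995}$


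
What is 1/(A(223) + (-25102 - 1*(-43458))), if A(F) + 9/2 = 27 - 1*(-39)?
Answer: 2/36835 ≈ 5.4296e-5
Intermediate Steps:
A(F) = 123/2 (A(F) = -9/2 + (27 - 1*(-39)) = -9/2 + (27 + 39) = -9/2 + 66 = 123/2)
1/(A(223) + (-25102 - 1*(-43458))) = 1/(123/2 + (-25102 - 1*(-43458))) = 1/(123/2 + (-25102 + 43458)) = 1/(123/2 + 18356) = 1/(36835/2) = 2/36835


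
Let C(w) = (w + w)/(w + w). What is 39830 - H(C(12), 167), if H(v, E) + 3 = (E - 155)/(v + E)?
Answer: 557661/14 ≈ 39833.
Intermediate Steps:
C(w) = 1 (C(w) = (2*w)/((2*w)) = (2*w)*(1/(2*w)) = 1)
H(v, E) = -3 + (-155 + E)/(E + v) (H(v, E) = -3 + (E - 155)/(v + E) = -3 + (-155 + E)/(E + v))
39830 - H(C(12), 167) = 39830 - (-155 - 3*1 - 2*167)/(167 + 1) = 39830 - (-155 - 3 - 334)/168 = 39830 - (-492)/168 = 39830 - 1*(-41/14) = 39830 + 41/14 = 557661/14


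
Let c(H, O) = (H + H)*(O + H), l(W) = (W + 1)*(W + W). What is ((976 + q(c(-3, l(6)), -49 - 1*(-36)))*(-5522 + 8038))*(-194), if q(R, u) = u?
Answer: -470044152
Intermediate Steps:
l(W) = 2*W*(1 + W) (l(W) = (1 + W)*(2*W) = 2*W*(1 + W))
c(H, O) = 2*H*(H + O) (c(H, O) = (2*H)*(H + O) = 2*H*(H + O))
((976 + q(c(-3, l(6)), -49 - 1*(-36)))*(-5522 + 8038))*(-194) = ((976 + (-49 - 1*(-36)))*(-5522 + 8038))*(-194) = ((976 + (-49 + 36))*2516)*(-194) = ((976 - 13)*2516)*(-194) = (963*2516)*(-194) = 2422908*(-194) = -470044152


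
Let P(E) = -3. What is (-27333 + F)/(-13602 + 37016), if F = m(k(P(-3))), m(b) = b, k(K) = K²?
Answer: -594/509 ≈ -1.1670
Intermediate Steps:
F = 9 (F = (-3)² = 9)
(-27333 + F)/(-13602 + 37016) = (-27333 + 9)/(-13602 + 37016) = -27324/23414 = -27324*1/23414 = -594/509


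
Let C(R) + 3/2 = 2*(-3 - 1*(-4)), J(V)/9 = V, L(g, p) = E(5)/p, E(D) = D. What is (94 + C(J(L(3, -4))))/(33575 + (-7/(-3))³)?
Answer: 5103/1813736 ≈ 0.0028135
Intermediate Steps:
L(g, p) = 5/p
J(V) = 9*V
C(R) = ½ (C(R) = -3/2 + 2*(-3 - 1*(-4)) = -3/2 + 2*(-3 + 4) = -3/2 + 2*1 = -3/2 + 2 = ½)
(94 + C(J(L(3, -4))))/(33575 + (-7/(-3))³) = (94 + ½)/(33575 + (-7/(-3))³) = (189/2)/(33575 + (-7*(-⅓))³) = (189/2)/(33575 + (7/3)³) = (189/2)/(33575 + 343/27) = (189/2)/(906868/27) = (27/906868)*(189/2) = 5103/1813736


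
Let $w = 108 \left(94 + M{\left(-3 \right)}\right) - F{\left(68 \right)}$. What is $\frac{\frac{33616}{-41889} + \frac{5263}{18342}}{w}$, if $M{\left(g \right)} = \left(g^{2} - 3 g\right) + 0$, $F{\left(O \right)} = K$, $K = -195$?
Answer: $- \frac{7767115}{185167057158} \approx -4.1947 \cdot 10^{-5}$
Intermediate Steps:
$F{\left(O \right)} = -195$
$M{\left(g \right)} = g^{2} - 3 g$
$w = 12291$ ($w = 108 \left(94 - 3 \left(-3 - 3\right)\right) - -195 = 108 \left(94 - -18\right) + 195 = 108 \left(94 + 18\right) + 195 = 108 \cdot 112 + 195 = 12096 + 195 = 12291$)
$\frac{\frac{33616}{-41889} + \frac{5263}{18342}}{w} = \frac{\frac{33616}{-41889} + \frac{5263}{18342}}{12291} = \left(33616 \left(- \frac{1}{41889}\right) + 5263 \cdot \frac{1}{18342}\right) \frac{1}{12291} = \left(- \frac{33616}{41889} + \frac{5263}{18342}\right) \frac{1}{12291} = \left(- \frac{132040955}{256109346}\right) \frac{1}{12291} = - \frac{7767115}{185167057158}$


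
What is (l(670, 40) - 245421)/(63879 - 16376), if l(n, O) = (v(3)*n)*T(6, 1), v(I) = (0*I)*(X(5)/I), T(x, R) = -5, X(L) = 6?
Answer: -3663/709 ≈ -5.1664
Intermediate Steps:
v(I) = 0 (v(I) = (0*I)*(6/I) = 0*(6/I) = 0)
l(n, O) = 0 (l(n, O) = (0*n)*(-5) = 0*(-5) = 0)
(l(670, 40) - 245421)/(63879 - 16376) = (0 - 245421)/(63879 - 16376) = -245421/47503 = -245421*1/47503 = -3663/709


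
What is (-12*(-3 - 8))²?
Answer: 17424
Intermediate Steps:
(-12*(-3 - 8))² = (-12*(-11))² = 132² = 17424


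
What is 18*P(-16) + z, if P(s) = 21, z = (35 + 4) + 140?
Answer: 557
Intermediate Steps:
z = 179 (z = 39 + 140 = 179)
18*P(-16) + z = 18*21 + 179 = 378 + 179 = 557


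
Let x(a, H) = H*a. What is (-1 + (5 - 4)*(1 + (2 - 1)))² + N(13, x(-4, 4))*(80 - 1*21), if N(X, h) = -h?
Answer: 945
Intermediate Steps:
(-1 + (5 - 4)*(1 + (2 - 1)))² + N(13, x(-4, 4))*(80 - 1*21) = (-1 + (5 - 4)*(1 + (2 - 1)))² + (-4*(-4))*(80 - 1*21) = (-1 + 1*(1 + 1))² + (-1*(-16))*(80 - 21) = (-1 + 1*2)² + 16*59 = (-1 + 2)² + 944 = 1² + 944 = 1 + 944 = 945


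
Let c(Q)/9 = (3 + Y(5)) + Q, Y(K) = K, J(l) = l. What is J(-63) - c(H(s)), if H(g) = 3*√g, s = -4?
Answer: -135 - 54*I ≈ -135.0 - 54.0*I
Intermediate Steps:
c(Q) = 72 + 9*Q (c(Q) = 9*((3 + 5) + Q) = 9*(8 + Q) = 72 + 9*Q)
J(-63) - c(H(s)) = -63 - (72 + 9*(3*√(-4))) = -63 - (72 + 9*(3*(2*I))) = -63 - (72 + 9*(6*I)) = -63 - (72 + 54*I) = -63 + (-72 - 54*I) = -135 - 54*I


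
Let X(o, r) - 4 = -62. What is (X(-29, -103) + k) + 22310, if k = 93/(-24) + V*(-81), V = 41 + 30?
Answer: 131977/8 ≈ 16497.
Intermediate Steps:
X(o, r) = -58 (X(o, r) = 4 - 62 = -58)
V = 71
k = -46039/8 (k = 93/(-24) + 71*(-81) = 93*(-1/24) - 5751 = -31/8 - 5751 = -46039/8 ≈ -5754.9)
(X(-29, -103) + k) + 22310 = (-58 - 46039/8) + 22310 = -46503/8 + 22310 = 131977/8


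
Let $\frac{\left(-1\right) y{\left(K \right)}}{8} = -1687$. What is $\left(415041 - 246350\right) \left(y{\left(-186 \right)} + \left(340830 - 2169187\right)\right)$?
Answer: $-306150716951$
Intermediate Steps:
$y{\left(K \right)} = 13496$ ($y{\left(K \right)} = \left(-8\right) \left(-1687\right) = 13496$)
$\left(415041 - 246350\right) \left(y{\left(-186 \right)} + \left(340830 - 2169187\right)\right) = \left(415041 - 246350\right) \left(13496 + \left(340830 - 2169187\right)\right) = 168691 \left(13496 + \left(340830 - 2169187\right)\right) = 168691 \left(13496 - 1828357\right) = 168691 \left(-1814861\right) = -306150716951$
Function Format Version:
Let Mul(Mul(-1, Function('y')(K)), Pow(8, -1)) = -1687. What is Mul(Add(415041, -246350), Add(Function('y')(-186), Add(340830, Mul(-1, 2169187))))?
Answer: -306150716951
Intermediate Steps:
Function('y')(K) = 13496 (Function('y')(K) = Mul(-8, -1687) = 13496)
Mul(Add(415041, -246350), Add(Function('y')(-186), Add(340830, Mul(-1, 2169187)))) = Mul(Add(415041, -246350), Add(13496, Add(340830, Mul(-1, 2169187)))) = Mul(168691, Add(13496, Add(340830, -2169187))) = Mul(168691, Add(13496, -1828357)) = Mul(168691, -1814861) = -306150716951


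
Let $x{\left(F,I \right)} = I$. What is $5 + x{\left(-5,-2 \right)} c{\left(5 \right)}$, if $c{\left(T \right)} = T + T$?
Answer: $-15$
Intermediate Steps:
$c{\left(T \right)} = 2 T$
$5 + x{\left(-5,-2 \right)} c{\left(5 \right)} = 5 - 2 \cdot 2 \cdot 5 = 5 - 20 = -15$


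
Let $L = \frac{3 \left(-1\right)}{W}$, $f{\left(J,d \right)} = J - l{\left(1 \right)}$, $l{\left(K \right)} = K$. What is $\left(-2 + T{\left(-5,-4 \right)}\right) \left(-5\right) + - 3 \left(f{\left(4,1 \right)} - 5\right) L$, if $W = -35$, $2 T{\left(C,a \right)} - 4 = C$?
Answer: $\frac{911}{70} \approx 13.014$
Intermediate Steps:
$T{\left(C,a \right)} = 2 + \frac{C}{2}$
$f{\left(J,d \right)} = -1 + J$ ($f{\left(J,d \right)} = J - 1 = -1 + J$)
$L = \frac{3}{35}$ ($L = \frac{3 \left(-1\right)}{-35} = \left(-3\right) \left(- \frac{1}{35}\right) = \frac{3}{35} \approx 0.085714$)
$\left(-2 + T{\left(-5,-4 \right)}\right) \left(-5\right) + - 3 \left(f{\left(4,1 \right)} - 5\right) L = \left(-2 + \left(2 + \frac{1}{2} \left(-5\right)\right)\right) \left(-5\right) + - 3 \left(\left(-1 + 4\right) - 5\right) \frac{3}{35} = \left(-2 + \left(2 - \frac{5}{2}\right)\right) \left(-5\right) + - 3 \left(3 - 5\right) \frac{3}{35} = \left(-2 - \frac{1}{2}\right) \left(-5\right) + \left(-3\right) \left(-2\right) \frac{3}{35} = \left(- \frac{5}{2}\right) \left(-5\right) + 6 \cdot \frac{3}{35} = \frac{25}{2} + \frac{18}{35} = \frac{911}{70}$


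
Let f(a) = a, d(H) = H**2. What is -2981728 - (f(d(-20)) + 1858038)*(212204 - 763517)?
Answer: 1024578047366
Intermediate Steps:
-2981728 - (f(d(-20)) + 1858038)*(212204 - 763517) = -2981728 - ((-20)**2 + 1858038)*(212204 - 763517) = -2981728 - (400 + 1858038)*(-551313) = -2981728 - 1858438*(-551313) = -2981728 - 1*(-1024581029094) = -2981728 + 1024581029094 = 1024578047366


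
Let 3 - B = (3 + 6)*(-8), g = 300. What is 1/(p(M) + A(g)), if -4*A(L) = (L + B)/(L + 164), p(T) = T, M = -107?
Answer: -1856/198967 ≈ -0.0093282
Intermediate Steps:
B = 75 (B = 3 - (3 + 6)*(-8) = 3 - 9*(-8) = 3 - 1*(-72) = 3 + 72 = 75)
A(L) = -(75 + L)/(4*(164 + L)) (A(L) = -(L + 75)/(4*(L + 164)) = -(75 + L)/(4*(164 + L)))
1/(p(M) + A(g)) = 1/(-107 + (-75 - 1*300)/(4*(164 + 300))) = 1/(-107 + (¼)*(-75 - 300)/464) = 1/(-107 + (¼)*(1/464)*(-375)) = 1/(-107 - 375/1856) = 1/(-198967/1856) = -1856/198967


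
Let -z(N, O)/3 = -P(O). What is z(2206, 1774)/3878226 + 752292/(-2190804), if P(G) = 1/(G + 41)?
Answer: -13372142622533/38941984737810 ≈ -0.34339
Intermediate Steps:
P(G) = 1/(41 + G)
z(N, O) = 3/(41 + O) (z(N, O) = -(-3)/(41 + O) = 3/(41 + O))
z(2206, 1774)/3878226 + 752292/(-2190804) = (3/(41 + 1774))/3878226 + 752292/(-2190804) = (3/1815)*(1/3878226) + 752292*(-1/2190804) = (3*(1/1815))*(1/3878226) - 62691/182567 = (1/605)*(1/3878226) - 62691/182567 = 1/2346326730 - 62691/182567 = -13372142622533/38941984737810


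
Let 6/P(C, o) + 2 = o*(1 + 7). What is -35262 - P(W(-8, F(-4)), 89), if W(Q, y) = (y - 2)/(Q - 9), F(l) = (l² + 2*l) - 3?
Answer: -12518013/355 ≈ -35262.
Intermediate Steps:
F(l) = -3 + l² + 2*l
W(Q, y) = (-2 + y)/(-9 + Q)
P(C, o) = 6/(-2 + 8*o) (P(C, o) = 6/(-2 + o*(1 + 7)) = 6/(-2 + o*8) = 6/(-2 + 8*o))
-35262 - P(W(-8, F(-4)), 89) = -35262 - 3/(-1 + 4*89) = -35262 - 3/(-1 + 356) = -35262 - 3/355 = -12518013/355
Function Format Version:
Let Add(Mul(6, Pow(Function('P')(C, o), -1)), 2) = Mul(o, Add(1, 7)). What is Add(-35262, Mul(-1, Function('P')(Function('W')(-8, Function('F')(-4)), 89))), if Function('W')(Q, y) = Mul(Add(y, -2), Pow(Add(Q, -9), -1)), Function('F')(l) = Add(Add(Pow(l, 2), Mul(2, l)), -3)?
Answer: Rational(-12518013, 355) ≈ -35262.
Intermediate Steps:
Function('F')(l) = Add(-3, Pow(l, 2), Mul(2, l))
Function('W')(Q, y) = Mul(Pow(Add(-9, Q), -1), Add(-2, y)) (Function('W')(Q, y) = Mul(Add(-2, y), Pow(Add(-9, Q), -1)) = Mul(Pow(Add(-9, Q), -1), Add(-2, y)))
Function('P')(C, o) = Mul(6, Pow(Add(-2, Mul(8, o)), -1)) (Function('P')(C, o) = Mul(6, Pow(Add(-2, Mul(o, Add(1, 7))), -1)) = Mul(6, Pow(Add(-2, Mul(o, 8)), -1)) = Mul(6, Pow(Add(-2, Mul(8, o)), -1)))
Add(-35262, Mul(-1, Function('P')(Function('W')(-8, Function('F')(-4)), 89))) = Add(-35262, Mul(-1, Mul(3, Pow(Add(-1, Mul(4, 89)), -1)))) = Add(-35262, Mul(-1, Mul(3, Pow(Add(-1, 356), -1)))) = Add(-35262, Mul(-1, Mul(3, Pow(355, -1)))) = Add(-35262, Mul(-1, Mul(3, Rational(1, 355)))) = Add(-35262, Mul(-1, Rational(3, 355))) = Add(-35262, Rational(-3, 355)) = Rational(-12518013, 355)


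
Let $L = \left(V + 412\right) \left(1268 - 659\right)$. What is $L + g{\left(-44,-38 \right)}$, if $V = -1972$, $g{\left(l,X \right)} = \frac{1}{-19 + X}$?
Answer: $- \frac{54152281}{57} \approx -9.5004 \cdot 10^{5}$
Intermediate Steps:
$L = -950040$ ($L = \left(-1972 + 412\right) \left(1268 - 659\right) = \left(-1560\right) 609 = -950040$)
$L + g{\left(-44,-38 \right)} = -950040 + \frac{1}{-19 - 38} = -950040 + \frac{1}{-57} = -950040 - \frac{1}{57} = - \frac{54152281}{57}$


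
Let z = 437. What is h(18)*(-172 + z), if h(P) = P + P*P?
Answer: 90630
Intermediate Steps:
h(P) = P + P**2
h(18)*(-172 + z) = (18*(1 + 18))*(-172 + 437) = (18*19)*265 = 342*265 = 90630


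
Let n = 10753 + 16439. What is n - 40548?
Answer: -13356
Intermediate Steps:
n = 27192
n - 40548 = 27192 - 40548 = -13356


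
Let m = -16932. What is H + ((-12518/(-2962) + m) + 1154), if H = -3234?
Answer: -28150513/1481 ≈ -19008.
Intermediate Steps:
H + ((-12518/(-2962) + m) + 1154) = -3234 + ((-12518/(-2962) - 16932) + 1154) = -3234 + ((-12518*(-1/2962) - 16932) + 1154) = -3234 + ((6259/1481 - 16932) + 1154) = -3234 + (-25070033/1481 + 1154) = -3234 - 23360959/1481 = -28150513/1481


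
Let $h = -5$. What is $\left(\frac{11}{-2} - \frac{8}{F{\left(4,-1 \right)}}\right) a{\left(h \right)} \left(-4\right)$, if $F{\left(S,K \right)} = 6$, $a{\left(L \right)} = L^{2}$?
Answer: $\frac{2050}{3} \approx 683.33$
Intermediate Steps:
$\left(\frac{11}{-2} - \frac{8}{F{\left(4,-1 \right)}}\right) a{\left(h \right)} \left(-4\right) = \left(\frac{11}{-2} - \frac{8}{6}\right) \left(-5\right)^{2} \left(-4\right) = \left(11 \left(- \frac{1}{2}\right) - \frac{4}{3}\right) 25 \left(-4\right) = \left(- \frac{11}{2} - \frac{4}{3}\right) 25 \left(-4\right) = \left(- \frac{41}{6}\right) 25 \left(-4\right) = \left(- \frac{1025}{6}\right) \left(-4\right) = \frac{2050}{3}$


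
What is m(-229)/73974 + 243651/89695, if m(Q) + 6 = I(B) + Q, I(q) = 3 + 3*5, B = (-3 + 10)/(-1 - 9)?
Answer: 18004375259/6635097930 ≈ 2.7135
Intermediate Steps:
B = -7/10 (B = 7/(-10) = 7*(-⅒) = -7/10 ≈ -0.70000)
I(q) = 18 (I(q) = 3 + 15 = 18)
m(Q) = 12 + Q (m(Q) = -6 + (18 + Q) = 12 + Q)
m(-229)/73974 + 243651/89695 = (12 - 229)/73974 + 243651/89695 = -217*1/73974 + 243651*(1/89695) = -217/73974 + 243651/89695 = 18004375259/6635097930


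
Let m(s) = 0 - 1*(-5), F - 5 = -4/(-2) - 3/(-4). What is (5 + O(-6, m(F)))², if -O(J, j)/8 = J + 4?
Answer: 441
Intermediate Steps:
F = 31/4 (F = 5 + (-4/(-2) - 3/(-4)) = 5 + (-4*(-½) - 3*(-¼)) = 5 + (2 + ¾) = 5 + 11/4 = 31/4 ≈ 7.7500)
m(s) = 5 (m(s) = 0 + 5 = 5)
O(J, j) = -32 - 8*J (O(J, j) = -8*(J + 4) = -8*(4 + J) = -32 - 8*J)
(5 + O(-6, m(F)))² = (5 + (-32 - 8*(-6)))² = (5 + (-32 + 48))² = (5 + 16)² = 21² = 441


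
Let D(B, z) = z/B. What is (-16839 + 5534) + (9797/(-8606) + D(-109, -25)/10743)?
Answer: -113937769093699/10077514122 ≈ -11306.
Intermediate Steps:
(-16839 + 5534) + (9797/(-8606) + D(-109, -25)/10743) = (-16839 + 5534) + (9797/(-8606) - 25/(-109)/10743) = -11305 + (9797*(-1/8606) - 25*(-1/109)*(1/10743)) = -11305 + (-9797/8606 + (25/109)*(1/10743)) = -11305 + (-9797/8606 + 25/1170987) = -11305 - 11471944489/10077514122 = -113937769093699/10077514122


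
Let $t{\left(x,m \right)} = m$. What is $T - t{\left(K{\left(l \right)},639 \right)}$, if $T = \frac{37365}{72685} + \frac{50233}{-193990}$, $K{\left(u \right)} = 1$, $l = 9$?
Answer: $- \frac{1801281400421}{2820032630} \approx -638.75$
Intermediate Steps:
$T = \frac{719450149}{2820032630}$ ($T = 37365 \cdot \frac{1}{72685} + 50233 \left(- \frac{1}{193990}\right) = \frac{7473}{14537} - \frac{50233}{193990} = \frac{719450149}{2820032630} \approx 0.25512$)
$T - t{\left(K{\left(l \right)},639 \right)} = \frac{719450149}{2820032630} - 639 = - \frac{1801281400421}{2820032630}$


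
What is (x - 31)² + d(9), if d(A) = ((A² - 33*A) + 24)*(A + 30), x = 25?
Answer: -7452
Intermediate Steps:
d(A) = (30 + A)*(24 + A² - 33*A) (d(A) = (24 + A² - 33*A)*(30 + A) = (30 + A)*(24 + A² - 33*A))
(x - 31)² + d(9) = (25 - 31)² + (720 + 9³ - 966*9 - 3*9²) = (-6)² + (720 + 729 - 8694 - 3*81) = 36 + (720 + 729 - 8694 - 243) = 36 - 7488 = -7452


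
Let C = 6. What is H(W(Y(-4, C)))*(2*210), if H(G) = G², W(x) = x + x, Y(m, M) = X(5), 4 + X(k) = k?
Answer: 1680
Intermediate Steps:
X(k) = -4 + k
Y(m, M) = 1 (Y(m, M) = -4 + 5 = 1)
W(x) = 2*x
H(W(Y(-4, C)))*(2*210) = (2*1)²*(2*210) = 2²*420 = 4*420 = 1680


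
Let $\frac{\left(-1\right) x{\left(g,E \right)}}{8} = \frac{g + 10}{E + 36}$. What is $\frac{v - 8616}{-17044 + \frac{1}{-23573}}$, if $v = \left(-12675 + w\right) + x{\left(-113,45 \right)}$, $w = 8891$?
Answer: $\frac{23657297048}{32544035253} \approx 0.72693$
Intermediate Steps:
$x{\left(g,E \right)} = - \frac{8 \left(10 + g\right)}{36 + E}$ ($x{\left(g,E \right)} = - 8 \frac{g + 10}{E + 36} = - 8 \frac{10 + g}{36 + E} = - \frac{8 \left(10 + g\right)}{36 + E}$)
$v = - \frac{305680}{81}$ ($v = \left(-12675 + 8891\right) + \frac{8 \left(-10 - -113\right)}{36 + 45} = -3784 + \frac{8 \left(-10 + 113\right)}{81} = -3784 + 8 \cdot \frac{1}{81} \cdot 103 = -3784 + \frac{824}{81} = - \frac{305680}{81} \approx -3773.8$)
$\frac{v - 8616}{-17044 + \frac{1}{-23573}} = \frac{- \frac{305680}{81} - 8616}{-17044 + \frac{1}{-23573}} = - \frac{1003576}{81 \left(-17044 - \frac{1}{23573}\right)} = - \frac{1003576}{81 \left(- \frac{401778213}{23573}\right)} = \left(- \frac{1003576}{81}\right) \left(- \frac{23573}{401778213}\right) = \frac{23657297048}{32544035253}$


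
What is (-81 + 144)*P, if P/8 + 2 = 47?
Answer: 22680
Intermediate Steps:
P = 360 (P = -16 + 8*47 = -16 + 376 = 360)
(-81 + 144)*P = (-81 + 144)*360 = 63*360 = 22680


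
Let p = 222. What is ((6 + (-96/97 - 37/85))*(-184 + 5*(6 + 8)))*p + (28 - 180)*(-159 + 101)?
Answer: -881955148/8245 ≈ -1.0697e+5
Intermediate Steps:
((6 + (-96/97 - 37/85))*(-184 + 5*(6 + 8)))*p + (28 - 180)*(-159 + 101) = ((6 + (-96/97 - 37/85))*(-184 + 5*(6 + 8)))*222 + (28 - 180)*(-159 + 101) = ((6 + (-96*1/97 - 37*1/85))*(-184 + 5*14))*222 - 152*(-58) = ((6 + (-96/97 - 37/85))*(-184 + 70))*222 + 8816 = ((6 - 11749/8245)*(-114))*222 + 8816 = ((37721/8245)*(-114))*222 + 8816 = -4300194/8245*222 + 8816 = -954643068/8245 + 8816 = -881955148/8245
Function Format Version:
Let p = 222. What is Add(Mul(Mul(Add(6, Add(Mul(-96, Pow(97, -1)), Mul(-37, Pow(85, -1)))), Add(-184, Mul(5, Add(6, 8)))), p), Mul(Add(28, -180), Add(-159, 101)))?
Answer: Rational(-881955148, 8245) ≈ -1.0697e+5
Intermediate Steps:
Add(Mul(Mul(Add(6, Add(Mul(-96, Pow(97, -1)), Mul(-37, Pow(85, -1)))), Add(-184, Mul(5, Add(6, 8)))), p), Mul(Add(28, -180), Add(-159, 101))) = Add(Mul(Mul(Add(6, Add(Mul(-96, Pow(97, -1)), Mul(-37, Pow(85, -1)))), Add(-184, Mul(5, Add(6, 8)))), 222), Mul(Add(28, -180), Add(-159, 101))) = Add(Mul(Mul(Add(6, Add(Mul(-96, Rational(1, 97)), Mul(-37, Rational(1, 85)))), Add(-184, Mul(5, 14))), 222), Mul(-152, -58)) = Add(Mul(Mul(Add(6, Add(Rational(-96, 97), Rational(-37, 85))), Add(-184, 70)), 222), 8816) = Add(Mul(Mul(Add(6, Rational(-11749, 8245)), -114), 222), 8816) = Add(Mul(Mul(Rational(37721, 8245), -114), 222), 8816) = Add(Mul(Rational(-4300194, 8245), 222), 8816) = Add(Rational(-954643068, 8245), 8816) = Rational(-881955148, 8245)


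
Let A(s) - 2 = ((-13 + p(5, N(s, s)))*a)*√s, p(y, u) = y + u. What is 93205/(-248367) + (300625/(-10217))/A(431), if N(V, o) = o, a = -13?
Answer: -1773002174825048335/4724588127816896979 + 1653136875*√431/133158257315659 ≈ -0.37501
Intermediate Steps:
p(y, u) = u + y
A(s) = 2 + √s*(104 - 13*s) (A(s) = 2 + ((-13 + (s + 5))*(-13))*√s = 2 + ((-13 + (5 + s))*(-13))*√s = 2 + ((-8 + s)*(-13))*√s = 2 + (104 - 13*s)*√s = 2 + √s*(104 - 13*s))
93205/(-248367) + (300625/(-10217))/A(431) = 93205/(-248367) + (300625/(-10217))/(2 - 5603*√431 + 104*√431) = 93205*(-1/248367) + (300625*(-1/10217))/(2 - 5603*√431 + 104*√431) = -13315/35481 - 300625/(10217*(2 - 5603*√431 + 104*√431)) = -13315/35481 - 300625/(10217*(2 - 5499*√431))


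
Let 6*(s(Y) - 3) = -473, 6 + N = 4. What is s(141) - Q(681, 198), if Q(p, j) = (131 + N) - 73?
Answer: -791/6 ≈ -131.83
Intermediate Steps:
N = -2 (N = -6 + 4 = -2)
Q(p, j) = 56 (Q(p, j) = (131 - 2) - 73 = 129 - 73 = 56)
s(Y) = -455/6 (s(Y) = 3 + (1/6)*(-473) = 3 - 473/6 = -455/6)
s(141) - Q(681, 198) = -455/6 - 1*56 = -455/6 - 56 = -791/6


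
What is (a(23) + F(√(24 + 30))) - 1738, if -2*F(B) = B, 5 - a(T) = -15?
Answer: -1718 - 3*√6/2 ≈ -1721.7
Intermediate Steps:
a(T) = 20 (a(T) = 5 - 1*(-15) = 5 + 15 = 20)
F(B) = -B/2
(a(23) + F(√(24 + 30))) - 1738 = (20 - √(24 + 30)/2) - 1738 = (20 - 3*√6/2) - 1738 = -1718 - 3*√6/2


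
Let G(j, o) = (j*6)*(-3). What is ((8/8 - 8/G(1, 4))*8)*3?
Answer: 104/3 ≈ 34.667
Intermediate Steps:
G(j, o) = -18*j (G(j, o) = (6*j)*(-3) = -18*j)
((8/8 - 8/G(1, 4))*8)*3 = ((8/8 - 8/((-18*1)))*8)*3 = ((8*(1/8) - 8/(-18))*8)*3 = ((1 - 8*(-1/18))*8)*3 = ((1 + 4/9)*8)*3 = ((13/9)*8)*3 = (104/9)*3 = 104/3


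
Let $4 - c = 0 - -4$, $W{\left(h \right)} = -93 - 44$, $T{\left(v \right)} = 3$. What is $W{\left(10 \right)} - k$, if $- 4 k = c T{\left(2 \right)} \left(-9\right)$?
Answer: $-137$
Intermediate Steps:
$W{\left(h \right)} = -137$ ($W{\left(h \right)} = -93 - 44 = -137$)
$c = 0$ ($c = 4 - \left(0 - -4\right) = 4 - \left(0 + 4\right) = 4 - 4 = 0$)
$k = 0$ ($k = - \frac{0 \cdot 3 \left(-9\right)}{4} = - \frac{0 \left(-9\right)}{4} = \left(- \frac{1}{4}\right) 0 = 0$)
$W{\left(10 \right)} - k = -137 - 0 = -137 + 0 = -137$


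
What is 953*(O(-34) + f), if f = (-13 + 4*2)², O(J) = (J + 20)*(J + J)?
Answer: 931081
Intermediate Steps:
O(J) = 2*J*(20 + J) (O(J) = (20 + J)*(2*J) = 2*J*(20 + J))
f = 25 (f = (-13 + 8)² = (-5)² = 25)
953*(O(-34) + f) = 953*(2*(-34)*(20 - 34) + 25) = 953*(2*(-34)*(-14) + 25) = 953*(952 + 25) = 953*977 = 931081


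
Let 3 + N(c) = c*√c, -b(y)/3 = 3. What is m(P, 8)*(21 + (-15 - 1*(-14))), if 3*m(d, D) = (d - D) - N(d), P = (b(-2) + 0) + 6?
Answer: -160/3 + 20*I*√3 ≈ -53.333 + 34.641*I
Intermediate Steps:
b(y) = -9 (b(y) = -3*3 = -9)
N(c) = -3 + c^(3/2) (N(c) = -3 + c*√c = -3 + c^(3/2))
P = -3 (P = (-9 + 0) + 6 = -9 + 6 = -3)
m(d, D) = 1 - D/3 - d^(3/2)/3 + d/3 (m(d, D) = ((d - D) - (-3 + d^(3/2)))/3 = ((d - D) + (3 - d^(3/2)))/3 = (3 + d - D - d^(3/2))/3 = 1 - D/3 - d^(3/2)/3 + d/3)
m(P, 8)*(21 + (-15 - 1*(-14))) = (1 - ⅓*8 - (-1)*I*√3 + (⅓)*(-3))*(21 + (-15 - 1*(-14))) = (1 - 8/3 - (-1)*I*√3 - 1)*(21 + (-15 + 14)) = (1 - 8/3 + I*√3 - 1)*(21 - 1) = (-8/3 + I*√3)*20 = -160/3 + 20*I*√3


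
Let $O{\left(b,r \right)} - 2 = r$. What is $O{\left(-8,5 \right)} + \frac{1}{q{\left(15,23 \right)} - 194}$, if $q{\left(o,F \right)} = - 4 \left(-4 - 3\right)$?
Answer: $\frac{1161}{166} \approx 6.994$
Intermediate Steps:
$O{\left(b,r \right)} = 2 + r$
$q{\left(o,F \right)} = 28$ ($q{\left(o,F \right)} = \left(-4\right) \left(-7\right) = 28$)
$O{\left(-8,5 \right)} + \frac{1}{q{\left(15,23 \right)} - 194} = \left(2 + 5\right) + \frac{1}{28 - 194} = 7 + \frac{1}{-166} = 7 - \frac{1}{166} = \frac{1161}{166}$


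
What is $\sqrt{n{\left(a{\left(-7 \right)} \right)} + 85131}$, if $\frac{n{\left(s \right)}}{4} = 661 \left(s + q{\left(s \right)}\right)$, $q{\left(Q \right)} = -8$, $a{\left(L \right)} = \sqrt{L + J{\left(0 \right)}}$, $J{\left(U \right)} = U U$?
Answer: $\sqrt{63979 + 2644 i \sqrt{7}} \approx 253.32 + 13.808 i$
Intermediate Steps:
$J{\left(U \right)} = U^{2}$
$a{\left(L \right)} = \sqrt{L}$ ($a{\left(L \right)} = \sqrt{L + 0^{2}} = \sqrt{L + 0} = \sqrt{L}$)
$n{\left(s \right)} = -21152 + 2644 s$ ($n{\left(s \right)} = 4 \cdot 661 \left(s - 8\right) = 4 \cdot 661 \left(-8 + s\right) = 4 \left(-5288 + 661 s\right) = -21152 + 2644 s$)
$\sqrt{n{\left(a{\left(-7 \right)} \right)} + 85131} = \sqrt{\left(-21152 + 2644 \sqrt{-7}\right) + 85131} = \sqrt{\left(-21152 + 2644 i \sqrt{7}\right) + 85131} = \sqrt{63979 + 2644 i \sqrt{7}}$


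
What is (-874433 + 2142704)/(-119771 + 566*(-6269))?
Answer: -422757/1222675 ≈ -0.34576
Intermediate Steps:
(-874433 + 2142704)/(-119771 + 566*(-6269)) = 1268271/(-119771 - 3548254) = 1268271/(-3668025) = 1268271*(-1/3668025) = -422757/1222675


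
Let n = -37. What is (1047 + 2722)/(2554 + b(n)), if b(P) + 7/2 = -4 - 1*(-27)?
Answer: 7538/5147 ≈ 1.4645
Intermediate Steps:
b(P) = 39/2 (b(P) = -7/2 + (-4 - 1*(-27)) = -7/2 + (-4 + 27) = -7/2 + 23 = 39/2)
(1047 + 2722)/(2554 + b(n)) = (1047 + 2722)/(2554 + 39/2) = 3769/(5147/2) = 3769*(2/5147) = 7538/5147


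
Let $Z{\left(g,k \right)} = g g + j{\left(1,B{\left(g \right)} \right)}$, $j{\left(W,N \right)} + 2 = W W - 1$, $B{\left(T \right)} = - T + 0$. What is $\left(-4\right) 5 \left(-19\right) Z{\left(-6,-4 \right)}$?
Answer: $12920$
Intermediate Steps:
$B{\left(T \right)} = - T$
$j{\left(W,N \right)} = -3 + W^{2}$ ($j{\left(W,N \right)} = -2 + \left(W W - 1\right) = -2 + \left(W^{2} - 1\right) = -2 + \left(-1 + W^{2}\right) = -3 + W^{2}$)
$Z{\left(g,k \right)} = -2 + g^{2}$ ($Z{\left(g,k \right)} = g g - \left(3 - 1^{2}\right) = g^{2} + \left(-3 + 1\right) = g^{2} - 2 = -2 + g^{2}$)
$\left(-4\right) 5 \left(-19\right) Z{\left(-6,-4 \right)} = \left(-4\right) 5 \left(-19\right) \left(-2 + \left(-6\right)^{2}\right) = \left(-20\right) \left(-19\right) \left(-2 + 36\right) = 380 \cdot 34 = 12920$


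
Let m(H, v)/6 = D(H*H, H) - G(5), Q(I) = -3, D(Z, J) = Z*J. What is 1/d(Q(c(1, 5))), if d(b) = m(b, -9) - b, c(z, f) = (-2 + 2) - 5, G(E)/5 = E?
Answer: -1/309 ≈ -0.0032362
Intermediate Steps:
G(E) = 5*E
D(Z, J) = J*Z
c(z, f) = -5 (c(z, f) = 0 - 5 = -5)
m(H, v) = -150 + 6*H³ (m(H, v) = 6*(H*(H*H) - 5*5) = 6*(H*H² - 1*25) = 6*(H³ - 25) = 6*(-25 + H³) = -150 + 6*H³)
d(b) = -150 - b + 6*b³ (d(b) = (-150 + 6*b³) - b = -150 - b + 6*b³)
1/d(Q(c(1, 5))) = 1/(-150 - 1*(-3) + 6*(-3)³) = 1/(-150 + 3 + 6*(-27)) = 1/(-150 + 3 - 162) = 1/(-309) = -1/309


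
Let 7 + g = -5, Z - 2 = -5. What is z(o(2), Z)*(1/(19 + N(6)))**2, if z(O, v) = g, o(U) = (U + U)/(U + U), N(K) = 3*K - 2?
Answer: -12/1225 ≈ -0.0097959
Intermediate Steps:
N(K) = -2 + 3*K
Z = -3 (Z = 2 - 5 = -3)
g = -12 (g = -7 - 5 = -12)
o(U) = 1 (o(U) = (2*U)/((2*U)) = (2*U)*(1/(2*U)) = 1)
z(O, v) = -12
z(o(2), Z)*(1/(19 + N(6)))**2 = -12/(19 + (-2 + 3*6))**2 = -12/(19 + (-2 + 18))**2 = -12/(19 + 16)**2 = -12*(1/35)**2 = -12*1/1225 = -12/1225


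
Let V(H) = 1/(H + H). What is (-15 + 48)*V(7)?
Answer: 33/14 ≈ 2.3571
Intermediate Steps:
V(H) = 1/(2*H)
(-15 + 48)*V(7) = (-15 + 48)*((½)/7) = 33*((½)*(⅐)) = 33*(1/14) = 33/14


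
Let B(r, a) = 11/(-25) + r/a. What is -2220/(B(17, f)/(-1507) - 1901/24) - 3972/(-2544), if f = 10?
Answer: 449259216161/15183637372 ≈ 29.588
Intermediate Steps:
B(r, a) = -11/25 + r/a (B(r, a) = 11*(-1/25) + r/a = -11/25 + r/a)
-2220/(B(17, f)/(-1507) - 1901/24) - 3972/(-2544) = -2220/((-11/25 + 17/10)/(-1507) - 1901/24) - 3972/(-2544) = -2220/((-11/25 + 17*(⅒))*(-1/1507) - 1901*1/24) - 3972*(-1/2544) = -2220/((-11/25 + 17/10)*(-1/1507) - 1901/24) + 331/212 = -2220/((63/50)*(-1/1507) - 1901/24) + 331/212 = -2220/(-63/75350 - 1901/24) + 331/212 = -2220/(-71620931/904200) + 331/212 = -2220*(-904200/71620931) + 331/212 = 2007324000/71620931 + 331/212 = 449259216161/15183637372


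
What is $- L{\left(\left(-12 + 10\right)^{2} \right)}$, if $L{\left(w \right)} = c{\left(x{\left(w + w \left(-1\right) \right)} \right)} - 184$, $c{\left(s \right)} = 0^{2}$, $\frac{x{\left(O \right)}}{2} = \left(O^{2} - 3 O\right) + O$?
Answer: $184$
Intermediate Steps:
$x{\left(O \right)} = - 4 O + 2 O^{2}$ ($x{\left(O \right)} = 2 \left(\left(O^{2} - 3 O\right) + O\right) = 2 \left(O^{2} - 2 O\right) = - 4 O + 2 O^{2}$)
$c{\left(s \right)} = 0$
$L{\left(w \right)} = -184$ ($L{\left(w \right)} = 0 - 184 = -184$)
$- L{\left(\left(-12 + 10\right)^{2} \right)} = \left(-1\right) \left(-184\right) = 184$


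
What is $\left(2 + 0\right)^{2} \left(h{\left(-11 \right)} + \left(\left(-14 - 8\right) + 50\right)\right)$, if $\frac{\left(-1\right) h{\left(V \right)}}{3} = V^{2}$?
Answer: $-1340$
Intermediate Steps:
$h{\left(V \right)} = - 3 V^{2}$
$\left(2 + 0\right)^{2} \left(h{\left(-11 \right)} + \left(\left(-14 - 8\right) + 50\right)\right) = \left(2 + 0\right)^{2} \left(- 3 \left(-11\right)^{2} + \left(\left(-14 - 8\right) + 50\right)\right) = 2^{2} \left(\left(-3\right) 121 + \left(-22 + 50\right)\right) = 4 \left(-363 + 28\right) = 4 \left(-335\right) = -1340$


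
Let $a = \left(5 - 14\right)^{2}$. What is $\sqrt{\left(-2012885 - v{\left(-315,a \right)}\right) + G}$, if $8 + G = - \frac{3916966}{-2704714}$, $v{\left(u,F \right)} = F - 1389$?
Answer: $\frac{i \sqrt{3678923714971182234}}{1352357} \approx 1418.3 i$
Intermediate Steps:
$a = 81$ ($a = \left(-9\right)^{2} = 81$)
$v{\left(u,F \right)} = -1389 + F$
$G = - \frac{8860373}{1352357}$ ($G = -8 - \frac{3916966}{-2704714} = -8 - - \frac{1958483}{1352357} = -8 + \frac{1958483}{1352357} = - \frac{8860373}{1352357} \approx -6.5518$)
$\sqrt{\left(-2012885 - v{\left(-315,a \right)}\right) + G} = \sqrt{\left(-2012885 - \left(-1389 + 81\right)\right) - \frac{8860373}{1352357}} = \sqrt{\left(-2012885 - -1308\right) - \frac{8860373}{1352357}} = \sqrt{\left(-2012885 + 1308\right) - \frac{8860373}{1352357}} = \sqrt{-2011577 - \frac{8860373}{1352357}} = \sqrt{- \frac{2720379097362}{1352357}} = \frac{i \sqrt{3678923714971182234}}{1352357}$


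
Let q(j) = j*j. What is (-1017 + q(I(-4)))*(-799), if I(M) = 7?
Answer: 773432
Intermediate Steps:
q(j) = j²
(-1017 + q(I(-4)))*(-799) = (-1017 + 7²)*(-799) = (-1017 + 49)*(-799) = -968*(-799) = 773432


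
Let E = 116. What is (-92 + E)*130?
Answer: 3120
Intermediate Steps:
(-92 + E)*130 = (-92 + 116)*130 = 24*130 = 3120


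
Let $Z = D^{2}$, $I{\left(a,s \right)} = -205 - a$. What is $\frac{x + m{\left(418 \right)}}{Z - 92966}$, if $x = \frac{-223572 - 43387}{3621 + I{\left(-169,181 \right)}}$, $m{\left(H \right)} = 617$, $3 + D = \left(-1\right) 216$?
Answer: $- \frac{1944986}{161342925} \approx -0.012055$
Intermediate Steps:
$D = -219$ ($D = -3 - 216 = -219$)
$x = - \frac{266959}{3585}$ ($x = \frac{-223572 - 43387}{3621 - 36} = - \frac{266959}{3621 + \left(-205 + 169\right)} = - \frac{266959}{3621 - 36} = - \frac{266959}{3585} \approx -74.466$)
$Z = 47961$ ($Z = \left(-219\right)^{2} = 47961$)
$\frac{x + m{\left(418 \right)}}{Z - 92966} = \frac{- \frac{266959}{3585} + 617}{47961 - 92966} = \frac{1944986}{3585 \left(-45005\right)} = \frac{1944986}{3585} \left(- \frac{1}{45005}\right) = - \frac{1944986}{161342925}$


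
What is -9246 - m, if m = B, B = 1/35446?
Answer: -327733717/35446 ≈ -9246.0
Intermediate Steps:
B = 1/35446 ≈ 2.8212e-5
m = 1/35446 ≈ 2.8212e-5
-9246 - m = -9246 - 1*1/35446 = -9246 - 1/35446 = -327733717/35446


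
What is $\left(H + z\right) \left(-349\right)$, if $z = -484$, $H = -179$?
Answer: $231387$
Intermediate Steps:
$\left(H + z\right) \left(-349\right) = \left(-179 - 484\right) \left(-349\right) = \left(-663\right) \left(-349\right) = 231387$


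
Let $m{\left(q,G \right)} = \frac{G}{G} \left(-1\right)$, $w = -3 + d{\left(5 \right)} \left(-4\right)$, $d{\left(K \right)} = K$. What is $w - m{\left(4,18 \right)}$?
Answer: $-22$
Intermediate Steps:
$w = -23$ ($w = -3 + 5 \left(-4\right) = -3 - 20 = -23$)
$m{\left(q,G \right)} = -1$ ($m{\left(q,G \right)} = 1 \left(-1\right) = -1$)
$w - m{\left(4,18 \right)} = -23 - -1 = -23 + 1 = -22$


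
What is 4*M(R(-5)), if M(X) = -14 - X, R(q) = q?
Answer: -36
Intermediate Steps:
4*M(R(-5)) = 4*(-14 - 1*(-5)) = 4*(-14 + 5) = 4*(-9) = -36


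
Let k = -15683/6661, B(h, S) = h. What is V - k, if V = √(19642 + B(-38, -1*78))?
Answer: 15683/6661 + 26*√29 ≈ 142.37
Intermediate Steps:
k = -15683/6661 (k = -15683*1/6661 = -15683/6661 ≈ -2.3545)
V = 26*√29 (V = √(19642 - 38) = √19604 = 26*√29 ≈ 140.01)
V - k = 26*√29 - 1*(-15683/6661) = 26*√29 + 15683/6661 = 15683/6661 + 26*√29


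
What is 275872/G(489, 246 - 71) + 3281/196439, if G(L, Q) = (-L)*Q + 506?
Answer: -53912908419/16710869291 ≈ -3.2262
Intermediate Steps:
G(L, Q) = 506 - L*Q (G(L, Q) = -L*Q + 506 = 506 - L*Q)
275872/G(489, 246 - 71) + 3281/196439 = 275872/(506 - 1*489*(246 - 71)) + 3281/196439 = 275872/(506 - 1*489*175) + 3281*(1/196439) = 275872/(506 - 85575) + 3281/196439 = 275872/(-85069) + 3281/196439 = 275872*(-1/85069) + 3281/196439 = -275872/85069 + 3281/196439 = -53912908419/16710869291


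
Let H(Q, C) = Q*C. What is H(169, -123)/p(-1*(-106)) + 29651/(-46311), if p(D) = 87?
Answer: -321748798/1343019 ≈ -239.57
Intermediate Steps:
H(Q, C) = C*Q
H(169, -123)/p(-1*(-106)) + 29651/(-46311) = -123*169/87 + 29651/(-46311) = -20787*1/87 + 29651*(-1/46311) = -6929/29 - 29651/46311 = -321748798/1343019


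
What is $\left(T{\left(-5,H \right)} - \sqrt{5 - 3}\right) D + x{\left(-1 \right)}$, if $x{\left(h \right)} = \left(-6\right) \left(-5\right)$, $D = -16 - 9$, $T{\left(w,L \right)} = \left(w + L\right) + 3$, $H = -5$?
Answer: $205 + 25 \sqrt{2} \approx 240.36$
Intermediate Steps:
$T{\left(w,L \right)} = 3 + L + w$ ($T{\left(w,L \right)} = \left(L + w\right) + 3 = 3 + L + w$)
$D = -25$ ($D = -16 - 9 = -25$)
$x{\left(h \right)} = 30$
$\left(T{\left(-5,H \right)} - \sqrt{5 - 3}\right) D + x{\left(-1 \right)} = \left(\left(3 - 5 - 5\right) - \sqrt{5 - 3}\right) \left(-25\right) + 30 = \left(-7 - \sqrt{2}\right) \left(-25\right) + 30 = \left(175 + 25 \sqrt{2}\right) + 30 = 205 + 25 \sqrt{2}$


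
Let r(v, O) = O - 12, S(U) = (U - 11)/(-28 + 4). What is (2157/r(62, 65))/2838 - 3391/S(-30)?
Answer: -4080401513/2055658 ≈ -1985.0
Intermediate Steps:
S(U) = 11/24 - U/24 (S(U) = (-11 + U)/(-24) = (-11 + U)*(-1/24) = 11/24 - U/24)
r(v, O) = -12 + O
(2157/r(62, 65))/2838 - 3391/S(-30) = (2157/(-12 + 65))/2838 - 3391/(11/24 - 1/24*(-30)) = (2157/53)*(1/2838) - 3391/(11/24 + 5/4) = (2157*(1/53))*(1/2838) - 3391/41/24 = (2157/53)*(1/2838) - 3391*24/41 = 719/50138 - 81384/41 = -4080401513/2055658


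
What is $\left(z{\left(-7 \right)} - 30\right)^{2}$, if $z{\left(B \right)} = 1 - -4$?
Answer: $625$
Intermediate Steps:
$z{\left(B \right)} = 5$ ($z{\left(B \right)} = 1 + 4 = 5$)
$\left(z{\left(-7 \right)} - 30\right)^{2} = \left(5 - 30\right)^{2} = \left(-25\right)^{2} = 625$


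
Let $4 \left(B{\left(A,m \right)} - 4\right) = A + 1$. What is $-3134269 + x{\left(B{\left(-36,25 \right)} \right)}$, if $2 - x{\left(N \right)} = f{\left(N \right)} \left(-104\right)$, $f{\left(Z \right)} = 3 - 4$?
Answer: $-3134371$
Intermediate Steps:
$B{\left(A,m \right)} = \frac{17}{4} + \frac{A}{4}$ ($B{\left(A,m \right)} = 4 + \frac{A + 1}{4} = 4 + \frac{1 + A}{4} = 4 + \left(\frac{1}{4} + \frac{A}{4}\right) = \frac{17}{4} + \frac{A}{4}$)
$f{\left(Z \right)} = -1$ ($f{\left(Z \right)} = 3 - 4 = -1$)
$x{\left(N \right)} = -102$ ($x{\left(N \right)} = 2 - \left(-1\right) \left(-104\right) = 2 - 104 = -102$)
$-3134269 + x{\left(B{\left(-36,25 \right)} \right)} = -3134269 - 102 = -3134371$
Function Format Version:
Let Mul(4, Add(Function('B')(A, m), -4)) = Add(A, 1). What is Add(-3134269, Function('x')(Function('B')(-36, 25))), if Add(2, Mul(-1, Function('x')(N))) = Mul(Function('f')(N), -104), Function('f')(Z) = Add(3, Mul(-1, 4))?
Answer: -3134371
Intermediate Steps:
Function('B')(A, m) = Add(Rational(17, 4), Mul(Rational(1, 4), A)) (Function('B')(A, m) = Add(4, Mul(Rational(1, 4), Add(A, 1))) = Add(4, Mul(Rational(1, 4), Add(1, A))) = Add(4, Add(Rational(1, 4), Mul(Rational(1, 4), A))) = Add(Rational(17, 4), Mul(Rational(1, 4), A)))
Function('f')(Z) = -1 (Function('f')(Z) = Add(3, -4) = -1)
Function('x')(N) = -102 (Function('x')(N) = Add(2, Mul(-1, Mul(-1, -104))) = Add(2, Mul(-1, 104)) = Add(2, -104) = -102)
Add(-3134269, Function('x')(Function('B')(-36, 25))) = Add(-3134269, -102) = -3134371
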